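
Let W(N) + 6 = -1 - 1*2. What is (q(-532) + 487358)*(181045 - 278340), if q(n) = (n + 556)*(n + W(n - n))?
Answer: -46154218330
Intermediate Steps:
W(N) = -9 (W(N) = -6 + (-1 - 1*2) = -6 + (-1 - 2) = -6 - 3 = -9)
q(n) = (-9 + n)*(556 + n) (q(n) = (n + 556)*(n - 9) = (556 + n)*(-9 + n) = (-9 + n)*(556 + n))
(q(-532) + 487358)*(181045 - 278340) = ((-5004 + (-532)**2 + 547*(-532)) + 487358)*(181045 - 278340) = ((-5004 + 283024 - 291004) + 487358)*(-97295) = (-12984 + 487358)*(-97295) = 474374*(-97295) = -46154218330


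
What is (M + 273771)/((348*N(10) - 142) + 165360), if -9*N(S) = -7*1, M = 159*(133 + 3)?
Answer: 886185/496466 ≈ 1.7850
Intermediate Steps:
M = 21624 (M = 159*136 = 21624)
N(S) = 7/9 (N(S) = -(-7)/9 = -⅑*(-7) = 7/9)
(M + 273771)/((348*N(10) - 142) + 165360) = (21624 + 273771)/((348*(7/9) - 142) + 165360) = 295395/((812/3 - 142) + 165360) = 295395/(386/3 + 165360) = 295395/(496466/3) = 295395*(3/496466) = 886185/496466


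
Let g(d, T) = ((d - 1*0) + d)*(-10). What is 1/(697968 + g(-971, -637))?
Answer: 1/717388 ≈ 1.3939e-6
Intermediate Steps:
g(d, T) = -20*d (g(d, T) = ((d + 0) + d)*(-10) = (d + d)*(-10) = (2*d)*(-10) = -20*d)
1/(697968 + g(-971, -637)) = 1/(697968 - 20*(-971)) = 1/(697968 + 19420) = 1/717388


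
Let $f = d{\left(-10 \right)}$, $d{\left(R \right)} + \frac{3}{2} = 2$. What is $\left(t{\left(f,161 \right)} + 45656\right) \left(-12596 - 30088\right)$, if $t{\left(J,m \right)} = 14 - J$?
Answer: $-1949356938$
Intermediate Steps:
$d{\left(R \right)} = \frac{1}{2}$ ($d{\left(R \right)} = - \frac{3}{2} + 2 = \frac{1}{2}$)
$f = \frac{1}{2} \approx 0.5$
$\left(t{\left(f,161 \right)} + 45656\right) \left(-12596 - 30088\right) = \left(\left(14 - \frac{1}{2}\right) + 45656\right) \left(-12596 - 30088\right) = \left(\left(14 - \frac{1}{2}\right) + 45656\right) \left(-42684\right) = \left(\frac{27}{2} + 45656\right) \left(-42684\right) = \frac{91339}{2} \left(-42684\right) = -1949356938$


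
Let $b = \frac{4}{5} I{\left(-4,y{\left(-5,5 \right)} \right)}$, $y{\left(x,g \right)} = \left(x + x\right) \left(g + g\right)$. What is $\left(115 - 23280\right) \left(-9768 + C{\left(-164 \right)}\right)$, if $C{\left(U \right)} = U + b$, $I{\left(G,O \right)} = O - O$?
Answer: $230074780$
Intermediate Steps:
$y{\left(x,g \right)} = 4 g x$ ($y{\left(x,g \right)} = 2 x 2 g = 4 g x$)
$I{\left(G,O \right)} = 0$
$b = 0$ ($b = \frac{4}{5} \cdot 0 = 0$)
$C{\left(U \right)} = U$ ($C{\left(U \right)} = U + 0 = U$)
$\left(115 - 23280\right) \left(-9768 + C{\left(-164 \right)}\right) = \left(115 - 23280\right) \left(-9768 - 164\right) = \left(-23165\right) \left(-9932\right) = 230074780$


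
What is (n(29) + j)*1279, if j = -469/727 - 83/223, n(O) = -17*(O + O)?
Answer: -204660763286/162121 ≈ -1.2624e+6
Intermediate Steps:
n(O) = -34*O
j = -164928/162121 (j = -469*1/727 - 83*1/223 = -469/727 - 83/223 = -164928/162121 ≈ -1.0173)
(n(29) + j)*1279 = (-34*29 - 164928/162121)*1279 = (-986 - 164928/162121)*1279 = -160016234/162121*1279 = -204660763286/162121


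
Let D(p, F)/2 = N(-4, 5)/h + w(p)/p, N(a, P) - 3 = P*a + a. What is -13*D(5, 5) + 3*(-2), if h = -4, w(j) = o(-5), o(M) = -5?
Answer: -233/2 ≈ -116.50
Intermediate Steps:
w(j) = -5
N(a, P) = 3 + a + P*a (N(a, P) = 3 + (P*a + a) = 3 + (a + P*a) = 3 + a + P*a)
D(p, F) = 21/2 - 10/p (D(p, F) = 2*((3 - 4 + 5*(-4))/(-4) - 5/p) = 2*((3 - 4 - 20)*(-¼) - 5/p) = 2*(-21*(-¼) - 5/p) = 2*(21/4 - 5/p) = 21/2 - 10/p)
-13*D(5, 5) + 3*(-2) = -13*(21/2 - 10/5) + 3*(-2) = -13*(21/2 - 10*⅕) - 6 = -13*(21/2 - 2) - 6 = -13*17/2 - 6 = -221/2 - 6 = -233/2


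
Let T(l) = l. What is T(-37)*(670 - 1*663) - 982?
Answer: -1241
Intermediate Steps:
T(-37)*(670 - 1*663) - 982 = -37*(670 - 1*663) - 982 = -37*(670 - 663) - 982 = -37*7 - 982 = -259 - 982 = -1241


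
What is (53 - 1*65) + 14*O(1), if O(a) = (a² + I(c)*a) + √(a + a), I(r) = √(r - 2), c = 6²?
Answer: 2 + 14*√2 + 14*√34 ≈ 103.43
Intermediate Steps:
c = 36
I(r) = √(-2 + r)
O(a) = a² + a*√34 + √2*√a (O(a) = (a² + √(-2 + 36)*a) + √(a + a) = (a² + √34*a) + √(2*a) = (a² + a*√34) + √2*√a = a² + a*√34 + √2*√a)
(53 - 1*65) + 14*O(1) = (53 - 1*65) + 14*(1² + 1*√34 + √2*√1) = (53 - 65) + 14*(1 + √34 + √2*1) = -12 + 14*(1 + √34 + √2) = -12 + 14*(1 + √2 + √34) = -12 + (14 + 14*√2 + 14*√34) = 2 + 14*√2 + 14*√34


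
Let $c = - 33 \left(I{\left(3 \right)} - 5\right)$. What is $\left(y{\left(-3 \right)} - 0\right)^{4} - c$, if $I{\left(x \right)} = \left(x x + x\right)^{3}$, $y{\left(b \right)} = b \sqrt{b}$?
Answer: $57588$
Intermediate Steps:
$y{\left(b \right)} = b^{\frac{3}{2}}$
$I{\left(x \right)} = \left(x + x^{2}\right)^{3}$ ($I{\left(x \right)} = \left(x^{2} + x\right)^{3} = \left(x + x^{2}\right)^{3}$)
$c = -56859$ ($c = - 33 \left(3^{3} \left(1 + 3\right)^{3} - 5\right) = - 33 \left(27 \cdot 4^{3} - 5\right) = - 33 \left(27 \cdot 64 - 5\right) = - 33 \left(1728 - 5\right) = \left(-33\right) 1723 = -56859$)
$\left(y{\left(-3 \right)} - 0\right)^{4} - c = \left(\left(-3\right)^{\frac{3}{2}} - 0\right)^{4} - -56859 = \left(- 3 i \sqrt{3} + 0\right)^{4} + 56859 = \left(- 3 i \sqrt{3}\right)^{4} + 56859 = 729 + 56859 = 57588$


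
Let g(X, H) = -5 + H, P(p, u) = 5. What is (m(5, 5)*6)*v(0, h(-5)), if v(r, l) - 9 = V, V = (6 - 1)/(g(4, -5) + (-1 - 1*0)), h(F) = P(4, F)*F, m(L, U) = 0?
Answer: 0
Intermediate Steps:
h(F) = 5*F
V = -5/11 (V = (6 - 1)/((-5 - 5) + (-1 - 1*0)) = 5/(-10 + (-1 + 0)) = 5/(-10 - 1) = 5/(-11) = 5*(-1/11) = -5/11 ≈ -0.45455)
v(r, l) = 94/11 (v(r, l) = 9 - 5/11 = 94/11)
(m(5, 5)*6)*v(0, h(-5)) = (0*6)*(94/11) = 0*(94/11) = 0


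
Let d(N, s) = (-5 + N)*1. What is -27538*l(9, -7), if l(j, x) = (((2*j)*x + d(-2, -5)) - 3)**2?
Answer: -509342848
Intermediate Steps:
d(N, s) = -5 + N
l(j, x) = (-10 + 2*j*x)**2 (l(j, x) = (((2*j)*x + (-5 - 2)) - 3)**2 = ((2*j*x - 7) - 3)**2 = ((-7 + 2*j*x) - 3)**2 = (-10 + 2*j*x)**2)
-27538*l(9, -7) = -110152*(-5 + 9*(-7))**2 = -110152*(-5 - 63)**2 = -110152*(-68)**2 = -110152*4624 = -27538*18496 = -509342848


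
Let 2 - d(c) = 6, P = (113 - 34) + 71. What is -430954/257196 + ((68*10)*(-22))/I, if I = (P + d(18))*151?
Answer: -3337116011/1417535754 ≈ -2.3542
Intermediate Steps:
P = 150 (P = 79 + 71 = 150)
d(c) = -4 (d(c) = 2 - 1*6 = 2 - 6 = -4)
I = 22046 (I = (150 - 4)*151 = 146*151 = 22046)
-430954/257196 + ((68*10)*(-22))/I = -430954/257196 + ((68*10)*(-22))/22046 = -430954*1/257196 + (680*(-22))*(1/22046) = -215477/128598 - 14960*1/22046 = -215477/128598 - 7480/11023 = -3337116011/1417535754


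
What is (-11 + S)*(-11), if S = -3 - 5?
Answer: 209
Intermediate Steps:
S = -8
(-11 + S)*(-11) = (-11 - 8)*(-11) = -19*(-11) = 209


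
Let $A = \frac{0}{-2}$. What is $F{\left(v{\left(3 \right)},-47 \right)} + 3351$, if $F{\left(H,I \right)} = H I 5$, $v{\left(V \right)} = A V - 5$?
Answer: $4526$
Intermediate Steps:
$A = 0$ ($A = 0 \left(- \frac{1}{2}\right) = 0$)
$v{\left(V \right)} = -5$ ($v{\left(V \right)} = 0 V - 5 = 0 - 5 = -5$)
$F{\left(H,I \right)} = 5 H I$
$F{\left(v{\left(3 \right)},-47 \right)} + 3351 = 5 \left(-5\right) \left(-47\right) + 3351 = 1175 + 3351 = 4526$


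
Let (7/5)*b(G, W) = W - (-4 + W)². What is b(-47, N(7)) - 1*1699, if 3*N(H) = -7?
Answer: -108947/63 ≈ -1729.3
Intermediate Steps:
N(H) = -7/3 (N(H) = (⅓)*(-7) = -7/3)
b(G, W) = -5*(-4 + W)²/7 + 5*W/7 (b(G, W) = 5*(W - (-4 + W)²)/7 = -5*(-4 + W)²/7 + 5*W/7)
b(-47, N(7)) - 1*1699 = (-5*(-4 - 7/3)²/7 + (5/7)*(-7/3)) - 1*1699 = (-5*(-19/3)²/7 - 5/3) - 1699 = (-5/7*361/9 - 5/3) - 1699 = (-1805/63 - 5/3) - 1699 = -1910/63 - 1699 = -108947/63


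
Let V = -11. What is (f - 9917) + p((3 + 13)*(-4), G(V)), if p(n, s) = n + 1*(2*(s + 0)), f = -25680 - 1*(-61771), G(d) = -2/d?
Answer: 287214/11 ≈ 26110.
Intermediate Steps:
f = 36091 (f = -25680 + 61771 = 36091)
p(n, s) = n + 2*s (p(n, s) = n + 1*(2*s) = n + 2*s)
(f - 9917) + p((3 + 13)*(-4), G(V)) = (36091 - 9917) + ((3 + 13)*(-4) + 2*(-2/(-11))) = 26174 + (16*(-4) + 2*(-2*(-1/11))) = 26174 + (-64 + 2*(2/11)) = 26174 + (-64 + 4/11) = 26174 - 700/11 = 287214/11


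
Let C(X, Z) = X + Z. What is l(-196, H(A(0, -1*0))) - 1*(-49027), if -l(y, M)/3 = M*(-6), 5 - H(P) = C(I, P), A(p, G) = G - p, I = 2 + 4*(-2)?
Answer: 49225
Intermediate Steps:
I = -6 (I = 2 - 8 = -6)
H(P) = 11 - P (H(P) = 5 - (-6 + P) = 5 + (6 - P) = 11 - P)
l(y, M) = 18*M (l(y, M) = -3*M*(-6) = -(-18)*M = 18*M)
l(-196, H(A(0, -1*0))) - 1*(-49027) = 18*(11 - (-1*0 - 1*0)) - 1*(-49027) = 18*(11 - (0 + 0)) + 49027 = 18*(11 - 1*0) + 49027 = 18*(11 + 0) + 49027 = 18*11 + 49027 = 198 + 49027 = 49225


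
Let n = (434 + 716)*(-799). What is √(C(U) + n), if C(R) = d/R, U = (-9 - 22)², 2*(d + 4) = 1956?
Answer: 2*I*√220753469/31 ≈ 958.57*I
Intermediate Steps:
d = 974 (d = -4 + (½)*1956 = -4 + 978 = 974)
U = 961 (U = (-31)² = 961)
C(R) = 974/R
n = -918850 (n = 1150*(-799) = -918850)
√(C(U) + n) = √(974/961 - 918850) = √(-883013876/961) = 2*I*√220753469/31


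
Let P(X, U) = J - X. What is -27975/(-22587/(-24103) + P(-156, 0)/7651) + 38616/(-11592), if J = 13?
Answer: -2492046439681321/85436200752 ≈ -29169.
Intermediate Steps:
P(X, U) = 13 - X
-27975/(-22587/(-24103) + P(-156, 0)/7651) + 38616/(-11592) = -27975/(-22587/(-24103) + (13 - 1*(-156))/7651) + 38616/(-11592) = -27975/(-22587*(-1/24103) + (13 + 156)*(1/7651)) + 38616*(-1/11592) = -27975/(22587/24103 + 169*(1/7651)) - 1609/483 = -27975/(22587/24103 + 169/7651) - 1609/483 = -27975/176886544/184412053 - 1609/483 = -27975*184412053/176886544 - 1609/483 = -5158927182675/176886544 - 1609/483 = -2492046439681321/85436200752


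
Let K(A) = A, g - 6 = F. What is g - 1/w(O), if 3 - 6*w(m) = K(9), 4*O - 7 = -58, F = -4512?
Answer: -4505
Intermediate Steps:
g = -4506 (g = 6 - 4512 = -4506)
O = -51/4 (O = 7/4 + (¼)*(-58) = 7/4 - 29/2 = -51/4 ≈ -12.750)
w(m) = -1 (w(m) = ½ - ⅙*9 = ½ - 3/2 = -1)
g - 1/w(O) = -4506 - 1/(-1) = -4506 - 1*(-1) = -4506 + 1 = -4505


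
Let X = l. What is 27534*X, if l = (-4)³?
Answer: -1762176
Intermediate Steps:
l = -64
X = -64
27534*X = 27534*(-64) = -1762176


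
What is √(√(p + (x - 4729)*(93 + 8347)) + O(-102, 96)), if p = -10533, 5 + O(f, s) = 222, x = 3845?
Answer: √(217 + I*√7471493) ≈ 38.464 + 35.532*I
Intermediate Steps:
O(f, s) = 217 (O(f, s) = -5 + 222 = 217)
√(√(p + (x - 4729)*(93 + 8347)) + O(-102, 96)) = √(√(-10533 + (3845 - 4729)*(93 + 8347)) + 217) = √(√(-10533 - 884*8440) + 217) = √(√(-10533 - 7460960) + 217) = √(√(-7471493) + 217) = √(I*√7471493 + 217) = √(217 + I*√7471493)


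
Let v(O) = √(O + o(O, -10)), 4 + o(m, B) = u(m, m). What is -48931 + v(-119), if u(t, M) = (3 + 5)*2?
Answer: -48931 + I*√107 ≈ -48931.0 + 10.344*I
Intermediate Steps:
u(t, M) = 16 (u(t, M) = 8*2 = 16)
o(m, B) = 12 (o(m, B) = -4 + 16 = 12)
v(O) = √(12 + O) (v(O) = √(O + 12) = √(12 + O))
-48931 + v(-119) = -48931 + √(12 - 119) = -48931 + √(-107) = -48931 + I*√107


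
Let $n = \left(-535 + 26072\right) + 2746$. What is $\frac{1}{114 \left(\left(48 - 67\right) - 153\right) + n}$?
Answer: $\frac{1}{8675} \approx 0.00011527$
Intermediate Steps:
$n = 28283$ ($n = 25537 + 2746 = 28283$)
$\frac{1}{114 \left(\left(48 - 67\right) - 153\right) + n} = \frac{1}{114 \left(\left(48 - 67\right) - 153\right) + 28283} = \frac{1}{114 \left(-19 - 153\right) + 28283} = \frac{1}{114 \left(-172\right) + 28283} = \frac{1}{-19608 + 28283} = \frac{1}{8675}$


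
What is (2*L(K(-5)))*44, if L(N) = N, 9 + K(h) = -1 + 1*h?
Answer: -1320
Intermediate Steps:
K(h) = -10 + h (K(h) = -9 + (-1 + 1*h) = -9 + (-1 + h) = -10 + h)
(2*L(K(-5)))*44 = (2*(-10 - 5))*44 = (2*(-15))*44 = -30*44 = -1320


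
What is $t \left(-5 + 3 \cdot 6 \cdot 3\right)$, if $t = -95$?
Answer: $-4655$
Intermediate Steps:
$t \left(-5 + 3 \cdot 6 \cdot 3\right) = - 95 \left(-5 + 3 \cdot 6 \cdot 3\right) = - 95 \left(-5 + 18 \cdot 3\right) = - 95 \left(-5 + 54\right) = \left(-95\right) 49 = -4655$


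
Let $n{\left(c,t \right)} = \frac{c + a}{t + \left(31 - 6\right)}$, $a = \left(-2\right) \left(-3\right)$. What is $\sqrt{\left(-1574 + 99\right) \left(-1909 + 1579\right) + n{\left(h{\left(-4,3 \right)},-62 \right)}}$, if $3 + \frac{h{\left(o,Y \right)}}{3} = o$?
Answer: $\frac{3 \sqrt{74040145}}{37} \approx 697.67$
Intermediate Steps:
$a = 6$
$h{\left(o,Y \right)} = -9 + 3 o$
$n{\left(c,t \right)} = \frac{6 + c}{25 + t}$ ($n{\left(c,t \right)} = \frac{c + 6}{t + \left(31 - 6\right)} = \frac{6 + c}{t + \left(31 - 6\right)} = \frac{6 + c}{t + 25} = \frac{6 + c}{25 + t}$)
$\sqrt{\left(-1574 + 99\right) \left(-1909 + 1579\right) + n{\left(h{\left(-4,3 \right)},-62 \right)}} = \sqrt{\left(-1574 + 99\right) \left(-1909 + 1579\right) + \frac{6 + \left(-9 + 3 \left(-4\right)\right)}{25 - 62}} = \sqrt{\left(-1475\right) \left(-330\right) + \frac{6 - 21}{-37}} = \sqrt{486750 - \frac{6 - 21}{37}} = \sqrt{486750 - - \frac{15}{37}} = \sqrt{486750 + \frac{15}{37}} = \sqrt{\frac{18009765}{37}} = \frac{3 \sqrt{74040145}}{37}$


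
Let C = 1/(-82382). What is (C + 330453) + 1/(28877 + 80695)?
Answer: 1491460044400561/4513380252 ≈ 3.3045e+5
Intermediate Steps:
C = -1/82382 ≈ -1.2139e-5
(C + 330453) + 1/(28877 + 80695) = (-1/82382 + 330453) + 1/(28877 + 80695) = 27223379045/82382 + 1/109572 = 1491460044400561/4513380252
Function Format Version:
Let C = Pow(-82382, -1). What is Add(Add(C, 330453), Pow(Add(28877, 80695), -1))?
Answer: Rational(1491460044400561, 4513380252) ≈ 3.3045e+5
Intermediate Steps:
C = Rational(-1, 82382) ≈ -1.2139e-5
Add(Add(C, 330453), Pow(Add(28877, 80695), -1)) = Add(Add(Rational(-1, 82382), 330453), Pow(Add(28877, 80695), -1)) = Add(Rational(27223379045, 82382), Pow(109572, -1)) = Add(Rational(27223379045, 82382), Rational(1, 109572)) = Rational(1491460044400561, 4513380252)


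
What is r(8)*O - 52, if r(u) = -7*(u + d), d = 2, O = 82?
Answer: -5792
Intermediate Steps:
r(u) = -14 - 7*u (r(u) = -7*(u + 2) = -7*(2 + u) = -14 - 7*u)
r(8)*O - 52 = (-14 - 7*8)*82 - 52 = (-14 - 56)*82 - 52 = -70*82 - 52 = -5740 - 52 = -5792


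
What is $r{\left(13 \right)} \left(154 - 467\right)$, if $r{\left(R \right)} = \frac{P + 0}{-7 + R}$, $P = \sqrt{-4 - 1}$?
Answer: $- \frac{313 i \sqrt{5}}{6} \approx - 116.65 i$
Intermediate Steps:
$P = i \sqrt{5}$ ($P = \sqrt{-5} = i \sqrt{5} \approx 2.2361 i$)
$r{\left(R \right)} = \frac{i \sqrt{5}}{-7 + R}$ ($r{\left(R \right)} = \frac{i \sqrt{5} + 0}{-7 + R} = \frac{i \sqrt{5}}{-7 + R}$)
$r{\left(13 \right)} \left(154 - 467\right) = \frac{i \sqrt{5}}{-7 + 13} \left(154 - 467\right) = \frac{i \sqrt{5}}{6} \left(-313\right) = - \frac{313 i \sqrt{5}}{6}$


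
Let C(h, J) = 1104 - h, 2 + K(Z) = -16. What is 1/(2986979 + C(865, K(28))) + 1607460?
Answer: 4801833446281/2987218 ≈ 1.6075e+6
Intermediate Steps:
K(Z) = -18 (K(Z) = -2 - 16 = -18)
1/(2986979 + C(865, K(28))) + 1607460 = 1/(2986979 + (1104 - 1*865)) + 1607460 = 1/(2986979 + (1104 - 865)) + 1607460 = 1/(2986979 + 239) + 1607460 = 1/2987218 + 1607460 = 4801833446281/2987218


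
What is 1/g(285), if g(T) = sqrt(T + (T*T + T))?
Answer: sqrt(81795)/81795 ≈ 0.0034965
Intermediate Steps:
g(T) = sqrt(T**2 + 2*T) (g(T) = sqrt(T + (T**2 + T)) = sqrt(T + (T + T**2)) = sqrt(T**2 + 2*T))
1/g(285) = 1/(sqrt(285*(2 + 285))) = 1/(sqrt(285*287)) = 1/(sqrt(81795)) = sqrt(81795)/81795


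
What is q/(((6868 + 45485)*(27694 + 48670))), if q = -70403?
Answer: -70403/3997884492 ≈ -1.7610e-5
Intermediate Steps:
q/(((6868 + 45485)*(27694 + 48670))) = -70403*1/((6868 + 45485)*(27694 + 48670)) = -70403/(52353*76364) = -70403/3997884492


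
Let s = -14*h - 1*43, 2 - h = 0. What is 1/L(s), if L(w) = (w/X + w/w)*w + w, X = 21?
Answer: 21/2059 ≈ 0.010199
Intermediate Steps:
h = 2 (h = 2 - 1*0 = 2 + 0 = 2)
s = -71 (s = -14*2 - 1*43 = -28 - 43 = -71)
L(w) = w + w*(1 + w/21) (L(w) = (w/21 + w/w)*w + w = (w*(1/21) + 1)*w + w = (w/21 + 1)*w + w = (1 + w/21)*w + w = w*(1 + w/21) + w = w + w*(1 + w/21))
1/L(s) = 1/((1/21)*(-71)*(42 - 71)) = 1/((1/21)*(-71)*(-29)) = 1/(2059/21) = 21/2059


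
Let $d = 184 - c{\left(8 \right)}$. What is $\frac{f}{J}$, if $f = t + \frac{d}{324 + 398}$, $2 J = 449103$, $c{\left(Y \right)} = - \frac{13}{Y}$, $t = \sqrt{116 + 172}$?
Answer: $\frac{495}{432336488} + \frac{8 \sqrt{2}}{149701} \approx 7.672 \cdot 10^{-5}$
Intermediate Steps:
$t = 12 \sqrt{2}$ ($t = \sqrt{288} = 12 \sqrt{2} \approx 16.971$)
$J = \frac{449103}{2}$ ($J = \frac{1}{2} \cdot 449103 = \frac{449103}{2} \approx 2.2455 \cdot 10^{5}$)
$d = \frac{1485}{8}$ ($d = 184 - - \frac{13}{8} = 184 + \frac{13}{8} = \frac{1485}{8} \approx 185.63$)
$f = \frac{1485}{5776} + 12 \sqrt{2}$ ($f = 12 \sqrt{2} + \frac{1485}{8 \left(324 + 398\right)} = 12 \sqrt{2} + \frac{1485}{8 \cdot 722} = 12 \sqrt{2} + \frac{1485}{8} \cdot \frac{1}{722} = 12 \sqrt{2} + \frac{1485}{5776} = \frac{1485}{5776} + 12 \sqrt{2} \approx 17.228$)
$\frac{f}{J} = \frac{\frac{1485}{5776} + 12 \sqrt{2}}{\frac{449103}{2}} = \left(\frac{1485}{5776} + 12 \sqrt{2}\right) \frac{2}{449103} = \frac{495}{432336488} + \frac{8 \sqrt{2}}{149701}$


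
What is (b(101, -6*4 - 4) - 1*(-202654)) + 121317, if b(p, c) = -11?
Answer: 323960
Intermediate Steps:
(b(101, -6*4 - 4) - 1*(-202654)) + 121317 = (-11 - 1*(-202654)) + 121317 = (-11 + 202654) + 121317 = 202643 + 121317 = 323960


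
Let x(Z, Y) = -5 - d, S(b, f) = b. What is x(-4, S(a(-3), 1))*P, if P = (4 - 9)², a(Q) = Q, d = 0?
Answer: -125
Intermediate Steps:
x(Z, Y) = -5 (x(Z, Y) = -5 - 1*0 = -5 + 0 = -5)
P = 25 (P = (-5)² = 25)
x(-4, S(a(-3), 1))*P = -5*25 = -125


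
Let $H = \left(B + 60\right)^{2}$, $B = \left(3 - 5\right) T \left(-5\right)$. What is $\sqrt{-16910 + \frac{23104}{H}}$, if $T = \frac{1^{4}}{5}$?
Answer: $\frac{11 i \sqrt{134254}}{31} \approx 130.02 i$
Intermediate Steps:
$T = \frac{1}{5}$ ($T = 1 \cdot \frac{1}{5} = \frac{1}{5} \approx 0.2$)
$B = 2$ ($B = \left(3 - 5\right) \frac{1}{5} \left(-5\right) = \left(-2\right) \frac{1}{5} \left(-5\right) = \left(- \frac{2}{5}\right) \left(-5\right) = 2$)
$H = 3844$ ($H = \left(2 + 60\right)^{2} = 62^{2} = 3844$)
$\sqrt{-16910 + \frac{23104}{H}} = \sqrt{-16910 + \frac{23104}{3844}} = \sqrt{-16910 + 23104 \cdot \frac{1}{3844}} = \sqrt{-16910 + \frac{5776}{961}} = \sqrt{- \frac{16244734}{961}} = \frac{11 i \sqrt{134254}}{31}$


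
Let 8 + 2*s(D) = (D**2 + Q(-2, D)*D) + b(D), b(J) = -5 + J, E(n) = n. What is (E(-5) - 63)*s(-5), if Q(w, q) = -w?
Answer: 102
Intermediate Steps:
s(D) = -13/2 + D**2/2 + 3*D/2 (s(D) = -4 + ((D**2 + (-1*(-2))*D) + (-5 + D))/2 = -4 + ((D**2 + 2*D) + (-5 + D))/2 = -4 + (-5 + D**2 + 3*D)/2 = -4 + (-5/2 + D**2/2 + 3*D/2) = -13/2 + D**2/2 + 3*D/2)
(E(-5) - 63)*s(-5) = (-5 - 63)*(-13/2 + (1/2)*(-5)**2 + (3/2)*(-5)) = -68*(-13/2 + (1/2)*25 - 15/2) = -68*(-13/2 + 25/2 - 15/2) = -68*(-3/2) = 102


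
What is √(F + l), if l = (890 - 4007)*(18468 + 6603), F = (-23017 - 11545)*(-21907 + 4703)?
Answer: √516458341 ≈ 22726.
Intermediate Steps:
F = 594604648 (F = -34562*(-17204) = 594604648)
l = -78146307 (l = -3117*25071 = -78146307)
√(F + l) = √(594604648 - 78146307) = √516458341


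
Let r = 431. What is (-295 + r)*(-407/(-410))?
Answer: 27676/205 ≈ 135.00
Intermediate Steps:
(-295 + r)*(-407/(-410)) = (-295 + 431)*(-407/(-410)) = 136*(-407*(-1/410)) = 136*(407/410) = 27676/205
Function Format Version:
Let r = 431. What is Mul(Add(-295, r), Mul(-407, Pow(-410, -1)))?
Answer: Rational(27676, 205) ≈ 135.00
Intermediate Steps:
Mul(Add(-295, r), Mul(-407, Pow(-410, -1))) = Mul(Add(-295, 431), Mul(-407, Pow(-410, -1))) = Mul(136, Mul(-407, Rational(-1, 410))) = Mul(136, Rational(407, 410)) = Rational(27676, 205)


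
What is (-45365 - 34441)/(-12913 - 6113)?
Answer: 13301/3171 ≈ 4.1946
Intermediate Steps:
(-45365 - 34441)/(-12913 - 6113) = -79806/(-19026) = -79806*(-1/19026) = 13301/3171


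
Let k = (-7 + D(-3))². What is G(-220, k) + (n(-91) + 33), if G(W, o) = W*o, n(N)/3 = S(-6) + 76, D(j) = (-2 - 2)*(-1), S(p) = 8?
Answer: -1695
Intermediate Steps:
D(j) = 4 (D(j) = -4*(-1) = 4)
n(N) = 252 (n(N) = 3*(8 + 76) = 3*84 = 252)
k = 9 (k = (-7 + 4)² = (-3)² = 9)
G(-220, k) + (n(-91) + 33) = -220*9 + (252 + 33) = -1980 + 285 = -1695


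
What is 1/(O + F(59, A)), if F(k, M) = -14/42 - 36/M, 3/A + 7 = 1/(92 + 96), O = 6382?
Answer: 141/911650 ≈ 0.00015466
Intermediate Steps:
A = -564/1315 (A = 3/(-7 + 1/(92 + 96)) = 3/(-7 + 1/188) = 3/(-1315/188) = 3*(-188/1315) = -564/1315 ≈ -0.42890)
F(k, M) = -⅓ - 36/M (F(k, M) = -14*1/42 - 36/M = -⅓ - 36/M)
1/(O + F(59, A)) = 1/(6382 + (-108 - 1*(-564/1315))/(3*(-564/1315))) = 1/(6382 + (⅓)*(-1315/564)*(-108 + 564/1315)) = 1/(6382 + (⅓)*(-1315/564)*(-141456/1315)) = 1/(6382 + 11788/141) = 1/(911650/141) = 141/911650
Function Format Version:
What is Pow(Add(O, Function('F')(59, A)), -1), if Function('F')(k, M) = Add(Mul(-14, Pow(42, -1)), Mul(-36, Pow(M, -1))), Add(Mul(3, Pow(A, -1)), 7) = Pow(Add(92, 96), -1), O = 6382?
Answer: Rational(141, 911650) ≈ 0.00015466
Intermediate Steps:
A = Rational(-564, 1315) (A = Mul(3, Pow(Add(-7, Pow(Add(92, 96), -1)), -1)) = Mul(3, Pow(Add(-7, Pow(188, -1)), -1)) = Mul(3, Pow(Add(-7, Rational(1, 188)), -1)) = Mul(3, Pow(Rational(-1315, 188), -1)) = Mul(3, Rational(-188, 1315)) = Rational(-564, 1315) ≈ -0.42890)
Function('F')(k, M) = Add(Rational(-1, 3), Mul(-36, Pow(M, -1))) (Function('F')(k, M) = Add(Mul(-14, Rational(1, 42)), Mul(-36, Pow(M, -1))) = Add(Rational(-1, 3), Mul(-36, Pow(M, -1))))
Pow(Add(O, Function('F')(59, A)), -1) = Pow(Add(6382, Mul(Rational(1, 3), Pow(Rational(-564, 1315), -1), Add(-108, Mul(-1, Rational(-564, 1315))))), -1) = Pow(Add(6382, Mul(Rational(1, 3), Rational(-1315, 564), Add(-108, Rational(564, 1315)))), -1) = Pow(Add(6382, Mul(Rational(1, 3), Rational(-1315, 564), Rational(-141456, 1315))), -1) = Pow(Add(6382, Rational(11788, 141)), -1) = Pow(Rational(911650, 141), -1) = Rational(141, 911650)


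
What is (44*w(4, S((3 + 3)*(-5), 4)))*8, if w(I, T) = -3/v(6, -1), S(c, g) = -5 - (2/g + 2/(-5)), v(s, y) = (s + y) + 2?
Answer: -1056/7 ≈ -150.86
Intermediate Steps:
v(s, y) = 2 + s + y
S(c, g) = -23/5 - 2/g (S(c, g) = -5 - (2/g + 2*(-⅕)) = -5 - (2/g - ⅖) = -5 - (-⅖ + 2/g) = -5 + (⅖ - 2/g) = -23/5 - 2/g)
w(I, T) = -3/7 (w(I, T) = -3/(2 + 6 - 1) = -3/7)
(44*w(4, S((3 + 3)*(-5), 4)))*8 = (44*(-3/7))*8 = -132/7*8 = -1056/7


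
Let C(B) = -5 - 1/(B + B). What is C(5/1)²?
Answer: 2601/100 ≈ 26.010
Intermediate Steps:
C(B) = -5 - 1/(2*B)
C(5/1)² = (-5 - 1/(2*(5/1)))² = (-5 - 1/(2*(5*1)))² = (-5 - ½/5)² = (-5 - ½*⅕)² = (-5 - ⅒)² = (-51/10)² = 2601/100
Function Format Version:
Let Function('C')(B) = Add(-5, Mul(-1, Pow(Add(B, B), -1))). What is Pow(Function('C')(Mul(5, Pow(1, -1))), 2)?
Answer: Rational(2601, 100) ≈ 26.010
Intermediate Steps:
Function('C')(B) = Add(-5, Mul(Rational(-1, 2), Pow(B, -1))) (Function('C')(B) = Add(-5, Mul(-1, Pow(Mul(2, B), -1))) = Add(-5, Mul(-1, Mul(Rational(1, 2), Pow(B, -1)))) = Add(-5, Mul(Rational(-1, 2), Pow(B, -1))))
Pow(Function('C')(Mul(5, Pow(1, -1))), 2) = Pow(Add(-5, Mul(Rational(-1, 2), Pow(Mul(5, Pow(1, -1)), -1))), 2) = Pow(Add(-5, Mul(Rational(-1, 2), Pow(Mul(5, 1), -1))), 2) = Pow(Add(-5, Mul(Rational(-1, 2), Pow(5, -1))), 2) = Pow(Add(-5, Mul(Rational(-1, 2), Rational(1, 5))), 2) = Pow(Add(-5, Rational(-1, 10)), 2) = Pow(Rational(-51, 10), 2) = Rational(2601, 100)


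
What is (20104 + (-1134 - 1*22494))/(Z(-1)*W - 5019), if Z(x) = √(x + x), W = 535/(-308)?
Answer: 838927696992/1194829489177 - 290342360*I*√2/1194829489177 ≈ 0.70213 - 0.00034365*I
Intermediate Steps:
W = -535/308 (W = 535*(-1/308) = -535/308 ≈ -1.7370)
Z(x) = √2*√x (Z(x) = √(2*x) = √2*√x)
(20104 + (-1134 - 1*22494))/(Z(-1)*W - 5019) = (20104 + (-1134 - 1*22494))/((√2*√(-1))*(-535/308) - 5019) = (20104 + (-1134 - 22494))/((√2*I)*(-535/308) - 5019) = (20104 - 23628)/((I*√2)*(-535/308) - 5019) = -3524/(-535*I*√2/308 - 5019) = -3524/(-5019 - 535*I*√2/308)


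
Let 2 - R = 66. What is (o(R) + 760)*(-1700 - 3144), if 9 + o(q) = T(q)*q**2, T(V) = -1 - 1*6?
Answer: 135249324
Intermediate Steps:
R = -64 (R = 2 - 1*66 = 2 - 66 = -64)
T(V) = -7 (T(V) = -1 - 6 = -7)
o(q) = -9 - 7*q**2
(o(R) + 760)*(-1700 - 3144) = ((-9 - 7*(-64)**2) + 760)*(-1700 - 3144) = ((-9 - 7*4096) + 760)*(-4844) = ((-9 - 28672) + 760)*(-4844) = (-28681 + 760)*(-4844) = -27921*(-4844) = 135249324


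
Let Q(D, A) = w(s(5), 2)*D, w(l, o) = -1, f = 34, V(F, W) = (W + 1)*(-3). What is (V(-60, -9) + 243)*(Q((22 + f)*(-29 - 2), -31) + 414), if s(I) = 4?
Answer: 574050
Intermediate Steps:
V(F, W) = -3 - 3*W (V(F, W) = (1 + W)*(-3) = -3 - 3*W)
Q(D, A) = -D
(V(-60, -9) + 243)*(Q((22 + f)*(-29 - 2), -31) + 414) = ((-3 - 3*(-9)) + 243)*(-(22 + 34)*(-29 - 2) + 414) = ((-3 + 27) + 243)*(-56*(-31) + 414) = (24 + 243)*(-1*(-1736) + 414) = 267*(1736 + 414) = 267*2150 = 574050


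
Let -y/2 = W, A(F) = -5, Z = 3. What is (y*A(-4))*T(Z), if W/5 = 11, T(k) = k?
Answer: 1650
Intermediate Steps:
W = 55 (W = 5*11 = 55)
y = -110 (y = -2*55 = -110)
(y*A(-4))*T(Z) = -110*(-5)*3 = 550*3 = 1650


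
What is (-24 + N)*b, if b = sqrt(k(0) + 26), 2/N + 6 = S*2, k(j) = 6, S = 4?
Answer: -92*sqrt(2) ≈ -130.11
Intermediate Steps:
N = 1 (N = 2/(-6 + 4*2) = 2/(-6 + 8) = 2/2 = 2*(1/2) = 1)
b = 4*sqrt(2) (b = sqrt(6 + 26) = sqrt(32) = 4*sqrt(2) ≈ 5.6569)
(-24 + N)*b = (-24 + 1)*(4*sqrt(2)) = -92*sqrt(2)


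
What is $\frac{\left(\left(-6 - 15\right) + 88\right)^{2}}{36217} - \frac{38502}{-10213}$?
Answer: $\frac{1440273091}{369884221} \approx 3.8938$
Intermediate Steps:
$\frac{\left(\left(-6 - 15\right) + 88\right)^{2}}{36217} - \frac{38502}{-10213} = \left(\left(-6 - 15\right) + 88\right)^{2} \cdot \frac{1}{36217} - - \frac{38502}{10213} = \left(-21 + 88\right)^{2} \cdot \frac{1}{36217} + \frac{38502}{10213} = 67^{2} \cdot \frac{1}{36217} + \frac{38502}{10213} = 4489 \cdot \frac{1}{36217} + \frac{38502}{10213} = \frac{4489}{36217} + \frac{38502}{10213} = \frac{1440273091}{369884221}$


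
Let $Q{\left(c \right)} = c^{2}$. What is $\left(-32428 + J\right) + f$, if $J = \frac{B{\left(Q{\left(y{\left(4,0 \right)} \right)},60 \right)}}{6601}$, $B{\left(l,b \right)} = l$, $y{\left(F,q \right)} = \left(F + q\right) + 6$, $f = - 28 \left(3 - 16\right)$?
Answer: $- \frac{211654364}{6601} \approx -32064.0$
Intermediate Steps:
$f = 364$ ($f = \left(-28\right) \left(-13\right) = 364$)
$y{\left(F,q \right)} = 6 + F + q$
$J = \frac{100}{6601}$ ($J = \frac{\left(6 + 4 + 0\right)^{2}}{6601} = 10^{2} \cdot \frac{1}{6601} = 100 \cdot \frac{1}{6601} = \frac{100}{6601} \approx 0.015149$)
$\left(-32428 + J\right) + f = \left(-32428 + \frac{100}{6601}\right) + 364 = - \frac{214057128}{6601} + 364 = - \frac{211654364}{6601}$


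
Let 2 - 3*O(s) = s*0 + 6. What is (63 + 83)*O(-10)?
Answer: -584/3 ≈ -194.67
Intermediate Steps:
O(s) = -4/3 (O(s) = ⅔ - (s*0 + 6)/3 = ⅔ - (0 + 6)/3 = ⅔ - ⅓*6 = ⅔ - 2 = -4/3)
(63 + 83)*O(-10) = (63 + 83)*(-4/3) = 146*(-4/3) = -584/3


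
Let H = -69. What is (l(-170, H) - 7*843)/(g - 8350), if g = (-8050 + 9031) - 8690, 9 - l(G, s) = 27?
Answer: 1973/5353 ≈ 0.36858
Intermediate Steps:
l(G, s) = -18 (l(G, s) = 9 - 1*27 = 9 - 27 = -18)
g = -7709 (g = 981 - 8690 = -7709)
(l(-170, H) - 7*843)/(g - 8350) = (-18 - 7*843)/(-7709 - 8350) = (-18 - 5901)/(-16059) = -5919*(-1/16059) = 1973/5353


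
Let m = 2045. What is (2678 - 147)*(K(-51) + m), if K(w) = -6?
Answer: 5160709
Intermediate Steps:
(2678 - 147)*(K(-51) + m) = (2678 - 147)*(-6 + 2045) = 2531*2039 = 5160709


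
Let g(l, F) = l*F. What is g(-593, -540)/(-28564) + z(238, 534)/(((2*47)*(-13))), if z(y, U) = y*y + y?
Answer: -252010786/4363151 ≈ -57.759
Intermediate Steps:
g(l, F) = F*l
z(y, U) = y + y**2 (z(y, U) = y**2 + y = y + y**2)
g(-593, -540)/(-28564) + z(238, 534)/(((2*47)*(-13))) = -540*(-593)/(-28564) + (238*(1 + 238))/(((2*47)*(-13))) = 320220*(-1/28564) + (238*239)/((94*(-13))) = -80055/7141 + 56882/(-1222) = -80055/7141 + 56882*(-1/1222) = -80055/7141 - 28441/611 = -252010786/4363151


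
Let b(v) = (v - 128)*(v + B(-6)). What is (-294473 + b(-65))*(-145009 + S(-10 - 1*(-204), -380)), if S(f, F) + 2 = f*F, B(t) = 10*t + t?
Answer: 58880197890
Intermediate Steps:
B(t) = 11*t
S(f, F) = -2 + F*f (S(f, F) = -2 + f*F = -2 + F*f)
b(v) = (-128 + v)*(-66 + v) (b(v) = (v - 128)*(v + 11*(-6)) = (-128 + v)*(v - 66) = (-128 + v)*(-66 + v))
(-294473 + b(-65))*(-145009 + S(-10 - 1*(-204), -380)) = (-294473 + (8448 + (-65)² - 194*(-65)))*(-145009 + (-2 - 380*(-10 - 1*(-204)))) = (-294473 + (8448 + 4225 + 12610))*(-145009 + (-2 - 380*(-10 + 204))) = (-294473 + 25283)*(-145009 + (-2 - 380*194)) = -269190*(-145009 + (-2 - 73720)) = -269190*(-145009 - 73722) = -269190*(-218731) = 58880197890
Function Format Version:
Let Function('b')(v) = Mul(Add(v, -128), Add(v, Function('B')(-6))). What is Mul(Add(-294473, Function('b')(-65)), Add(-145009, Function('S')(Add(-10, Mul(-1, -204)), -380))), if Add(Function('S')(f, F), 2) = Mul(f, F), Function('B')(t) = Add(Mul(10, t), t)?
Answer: 58880197890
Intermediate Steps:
Function('B')(t) = Mul(11, t)
Function('S')(f, F) = Add(-2, Mul(F, f)) (Function('S')(f, F) = Add(-2, Mul(f, F)) = Add(-2, Mul(F, f)))
Function('b')(v) = Mul(Add(-128, v), Add(-66, v)) (Function('b')(v) = Mul(Add(v, -128), Add(v, Mul(11, -6))) = Mul(Add(-128, v), Add(v, -66)) = Mul(Add(-128, v), Add(-66, v)))
Mul(Add(-294473, Function('b')(-65)), Add(-145009, Function('S')(Add(-10, Mul(-1, -204)), -380))) = Mul(Add(-294473, Add(8448, Pow(-65, 2), Mul(-194, -65))), Add(-145009, Add(-2, Mul(-380, Add(-10, Mul(-1, -204)))))) = Mul(Add(-294473, Add(8448, 4225, 12610)), Add(-145009, Add(-2, Mul(-380, Add(-10, 204))))) = Mul(Add(-294473, 25283), Add(-145009, Add(-2, Mul(-380, 194)))) = Mul(-269190, Add(-145009, Add(-2, -73720))) = Mul(-269190, Add(-145009, -73722)) = Mul(-269190, -218731) = 58880197890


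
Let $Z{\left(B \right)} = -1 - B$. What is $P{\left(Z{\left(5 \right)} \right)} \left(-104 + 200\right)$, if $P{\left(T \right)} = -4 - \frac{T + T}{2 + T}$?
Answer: $-672$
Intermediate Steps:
$P{\left(T \right)} = -4 - \frac{2 T}{2 + T}$
$P{\left(Z{\left(5 \right)} \right)} \left(-104 + 200\right) = \frac{2 \left(-4 - 3 \left(-1 - 5\right)\right)}{2 - 6} \left(-104 + 200\right) = \frac{2 \left(-4 - 3 \left(-1 - 5\right)\right)}{2 - 6} \cdot 96 = \frac{2 \left(-4 - -18\right)}{2 - 6} \cdot 96 = \frac{2 \left(-4 + 18\right)}{-4} \cdot 96 = 2 \left(- \frac{1}{4}\right) 14 \cdot 96 = \left(-7\right) 96 = -672$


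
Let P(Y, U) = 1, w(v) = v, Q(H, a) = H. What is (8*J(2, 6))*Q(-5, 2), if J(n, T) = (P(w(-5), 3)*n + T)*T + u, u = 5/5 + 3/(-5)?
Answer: -1936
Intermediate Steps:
u = ⅖ (u = 5*(⅕) + 3*(-⅕) = 1 - ⅗ = ⅖ ≈ 0.40000)
J(n, T) = ⅖ + T*(T + n) (J(n, T) = (1*n + T)*T + ⅖ = (n + T)*T + ⅖ = (T + n)*T + ⅖ = T*(T + n) + ⅖ = ⅖ + T*(T + n))
(8*J(2, 6))*Q(-5, 2) = (8*(⅖ + 6² + 6*2))*(-5) = (8*(⅖ + 36 + 12))*(-5) = (8*(242/5))*(-5) = (1936/5)*(-5) = -1936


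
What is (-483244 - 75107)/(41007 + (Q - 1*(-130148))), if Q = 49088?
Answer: -558351/220243 ≈ -2.5352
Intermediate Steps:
(-483244 - 75107)/(41007 + (Q - 1*(-130148))) = (-483244 - 75107)/(41007 + (49088 - 1*(-130148))) = -558351/(41007 + (49088 + 130148)) = -558351/(41007 + 179236) = -558351/220243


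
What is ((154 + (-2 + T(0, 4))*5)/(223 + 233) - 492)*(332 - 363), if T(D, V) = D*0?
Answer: 289602/19 ≈ 15242.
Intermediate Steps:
T(D, V) = 0
((154 + (-2 + T(0, 4))*5)/(223 + 233) - 492)*(332 - 363) = ((154 + (-2 + 0)*5)/(223 + 233) - 492)*(332 - 363) = ((154 - 2*5)/456 - 492)*(-31) = ((154 - 10)*(1/456) - 492)*(-31) = (144*(1/456) - 492)*(-31) = (6/19 - 492)*(-31) = -9342/19*(-31) = 289602/19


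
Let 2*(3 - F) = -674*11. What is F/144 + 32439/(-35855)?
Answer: 64175417/2581560 ≈ 24.859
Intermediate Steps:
F = 3710 (F = 3 - (-337)*11 = 3 - ½*(-7414) = 3 + 3707 = 3710)
F/144 + 32439/(-35855) = 3710/144 + 32439/(-35855) = 3710*(1/144) + 32439*(-1/35855) = 1855/72 - 32439/35855 = 64175417/2581560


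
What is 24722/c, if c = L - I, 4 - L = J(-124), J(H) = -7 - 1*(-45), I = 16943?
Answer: -24722/16977 ≈ -1.4562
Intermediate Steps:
J(H) = 38 (J(H) = -7 + 45 = 38)
L = -34 (L = 4 - 1*38 = 4 - 38 = -34)
c = -16977 (c = -34 - 1*16943 = -34 - 16943 = -16977)
24722/c = 24722/(-16977) = 24722*(-1/16977) = -24722/16977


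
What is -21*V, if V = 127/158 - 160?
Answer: 528213/158 ≈ 3343.1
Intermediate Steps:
V = -25153/158 (V = (1/158)*127 - 160 = 127/158 - 160 = -25153/158 ≈ -159.20)
-21*V = -21*(-25153/158) = 528213/158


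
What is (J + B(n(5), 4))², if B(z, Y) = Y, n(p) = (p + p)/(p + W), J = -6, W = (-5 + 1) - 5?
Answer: 4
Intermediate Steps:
W = -9 (W = -4 - 5 = -9)
n(p) = 2*p/(-9 + p) (n(p) = (p + p)/(p - 9) = (2*p)/(-9 + p) = 2*p/(-9 + p))
(J + B(n(5), 4))² = (-6 + 4)² = (-2)² = 4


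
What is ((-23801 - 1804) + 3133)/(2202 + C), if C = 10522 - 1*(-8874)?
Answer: -11236/10799 ≈ -1.0405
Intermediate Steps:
C = 19396 (C = 10522 + 8874 = 19396)
((-23801 - 1804) + 3133)/(2202 + C) = ((-23801 - 1804) + 3133)/(2202 + 19396) = (-25605 + 3133)/21598 = -22472*1/21598 = -11236/10799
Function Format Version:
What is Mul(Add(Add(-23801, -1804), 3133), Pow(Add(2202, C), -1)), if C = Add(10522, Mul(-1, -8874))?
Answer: Rational(-11236, 10799) ≈ -1.0405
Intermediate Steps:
C = 19396 (C = Add(10522, 8874) = 19396)
Mul(Add(Add(-23801, -1804), 3133), Pow(Add(2202, C), -1)) = Mul(Add(Add(-23801, -1804), 3133), Pow(Add(2202, 19396), -1)) = Mul(Add(-25605, 3133), Pow(21598, -1)) = Mul(-22472, Rational(1, 21598)) = Rational(-11236, 10799)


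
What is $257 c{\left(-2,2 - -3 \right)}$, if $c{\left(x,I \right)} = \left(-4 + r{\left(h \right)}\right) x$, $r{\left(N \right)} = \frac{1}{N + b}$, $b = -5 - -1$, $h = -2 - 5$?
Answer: $\frac{23130}{11} \approx 2102.7$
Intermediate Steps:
$h = -7$ ($h = -2 - 5 = -7$)
$b = -4$ ($b = -5 + 1 = -4$)
$r{\left(N \right)} = \frac{1}{-4 + N}$ ($r{\left(N \right)} = \frac{1}{N - 4} = \frac{1}{-4 + N}$)
$c{\left(x,I \right)} = - \frac{45 x}{11}$ ($c{\left(x,I \right)} = \left(-4 + \frac{1}{-4 - 7}\right) x = \left(-4 + \frac{1}{-11}\right) x = \left(-4 - \frac{1}{11}\right) x = - \frac{45 x}{11}$)
$257 c{\left(-2,2 - -3 \right)} = 257 \left(\left(- \frac{45}{11}\right) \left(-2\right)\right) = 257 \cdot \frac{90}{11} = \frac{23130}{11}$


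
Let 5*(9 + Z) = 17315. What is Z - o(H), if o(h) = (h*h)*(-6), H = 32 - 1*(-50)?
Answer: 43798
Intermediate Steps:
H = 82 (H = 32 + 50 = 82)
Z = 3454 (Z = -9 + (⅕)*17315 = -9 + 3463 = 3454)
o(h) = -6*h² (o(h) = h²*(-6) = -6*h²)
Z - o(H) = 3454 - (-6)*82² = 3454 - (-6)*6724 = 3454 - 1*(-40344) = 3454 + 40344 = 43798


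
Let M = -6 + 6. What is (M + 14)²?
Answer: 196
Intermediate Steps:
M = 0
(M + 14)² = (0 + 14)² = 14² = 196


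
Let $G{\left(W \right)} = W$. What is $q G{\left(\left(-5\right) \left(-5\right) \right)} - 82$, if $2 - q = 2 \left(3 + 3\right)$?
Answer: $-332$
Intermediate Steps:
$q = -10$ ($q = 2 - 2 \left(3 + 3\right) = 2 - 2 \cdot 6 = 2 - 12 = -10$)
$q G{\left(\left(-5\right) \left(-5\right) \right)} - 82 = - 10 \left(\left(-5\right) \left(-5\right)\right) - 82 = \left(-10\right) 25 - 82 = -250 - 82 = -332$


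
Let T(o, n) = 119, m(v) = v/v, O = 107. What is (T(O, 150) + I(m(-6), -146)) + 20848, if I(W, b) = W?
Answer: 20968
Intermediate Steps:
m(v) = 1
(T(O, 150) + I(m(-6), -146)) + 20848 = (119 + 1) + 20848 = 120 + 20848 = 20968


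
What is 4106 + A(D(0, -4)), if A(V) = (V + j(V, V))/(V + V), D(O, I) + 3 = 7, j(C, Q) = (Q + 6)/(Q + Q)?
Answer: 131413/32 ≈ 4106.7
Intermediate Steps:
j(C, Q) = (6 + Q)/(2*Q) (j(C, Q) = (6 + Q)/((2*Q)) = (6 + Q)*(1/(2*Q)) = (6 + Q)/(2*Q))
D(O, I) = 4 (D(O, I) = -3 + 7 = 4)
A(V) = (V + (6 + V)/(2*V))/(2*V) (A(V) = (V + (6 + V)/(2*V))/(V + V) = (V + (6 + V)/(2*V))/((2*V)) = (V + (6 + V)/(2*V))*(1/(2*V)) = (V + (6 + V)/(2*V))/(2*V))
4106 + A(D(0, -4)) = 4106 + (1/4)*(6 + 4 + 2*4**2)/4**2 = 4106 + (1/4)*(1/16)*(6 + 4 + 2*16) = 4106 + (1/4)*(1/16)*(6 + 4 + 32) = 4106 + (1/4)*(1/16)*42 = 4106 + 21/32 = 131413/32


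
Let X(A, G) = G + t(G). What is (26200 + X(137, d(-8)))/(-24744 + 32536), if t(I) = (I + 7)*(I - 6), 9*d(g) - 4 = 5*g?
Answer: 13083/3896 ≈ 3.3581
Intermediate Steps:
d(g) = 4/9 + 5*g/9 (d(g) = 4/9 + (5*g)/9 = 4/9 + 5*g/9)
t(I) = (-6 + I)*(7 + I) (t(I) = (7 + I)*(-6 + I) = (-6 + I)*(7 + I))
X(A, G) = -42 + G² + 2*G (X(A, G) = G + (-42 + G + G²) = -42 + G² + 2*G)
(26200 + X(137, d(-8)))/(-24744 + 32536) = (26200 + (-42 + (4/9 + (5/9)*(-8))² + 2*(4/9 + (5/9)*(-8))))/(-24744 + 32536) = (26200 + (-42 + (4/9 - 40/9)² + 2*(4/9 - 40/9)))/7792 = (26200 + (-42 + (-4)² + 2*(-4)))*(1/7792) = (26200 + (-42 + 16 - 8))*(1/7792) = (26200 - 34)*(1/7792) = 26166*(1/7792) = 13083/3896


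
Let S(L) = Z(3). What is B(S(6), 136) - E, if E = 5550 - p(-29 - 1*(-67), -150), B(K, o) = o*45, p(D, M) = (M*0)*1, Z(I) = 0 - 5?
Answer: 570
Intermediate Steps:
Z(I) = -5
S(L) = -5
p(D, M) = 0 (p(D, M) = 0*1 = 0)
B(K, o) = 45*o
E = 5550 (E = 5550 - 1*0 = 5550 + 0 = 5550)
B(S(6), 136) - E = 45*136 - 1*5550 = 6120 - 5550 = 570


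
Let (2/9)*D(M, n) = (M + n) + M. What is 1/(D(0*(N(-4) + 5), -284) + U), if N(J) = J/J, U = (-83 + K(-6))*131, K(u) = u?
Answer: -1/12937 ≈ -7.7298e-5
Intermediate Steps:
U = -11659 (U = (-83 - 6)*131 = -89*131 = -11659)
N(J) = 1
D(M, n) = 9*M + 9*n/2 (D(M, n) = 9*((M + n) + M)/2 = 9*(n + 2*M)/2 = 9*M + 9*n/2)
1/(D(0*(N(-4) + 5), -284) + U) = 1/((9*(0*(1 + 5)) + (9/2)*(-284)) - 11659) = 1/((9*(0*6) - 1278) - 11659) = 1/((9*0 - 1278) - 11659) = 1/((0 - 1278) - 11659) = 1/(-1278 - 11659) = 1/(-12937) = -1/12937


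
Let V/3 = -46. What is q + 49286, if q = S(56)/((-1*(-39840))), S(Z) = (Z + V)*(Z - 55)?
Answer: 981777079/19920 ≈ 49286.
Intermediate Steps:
V = -138 (V = 3*(-46) = -138)
S(Z) = (-138 + Z)*(-55 + Z) (S(Z) = (Z - 138)*(Z - 55) = (-138 + Z)*(-55 + Z))
q = -41/19920 (q = (7590 + 56² - 193*56)/((-1*(-39840))) = (7590 + 3136 - 10808)/39840 = -82*1/39840 = -41/19920 ≈ -0.0020582)
q + 49286 = -41/19920 + 49286 = 981777079/19920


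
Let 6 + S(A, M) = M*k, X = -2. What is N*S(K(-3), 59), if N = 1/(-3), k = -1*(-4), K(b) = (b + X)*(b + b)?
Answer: -230/3 ≈ -76.667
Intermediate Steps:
K(b) = 2*b*(-2 + b) (K(b) = (b - 2)*(b + b) = (-2 + b)*(2*b) = 2*b*(-2 + b))
k = 4
S(A, M) = -6 + 4*M (S(A, M) = -6 + M*4 = -6 + 4*M)
N = -1/3 ≈ -0.33333
N*S(K(-3), 59) = -(-6 + 4*59)/3 = -(-6 + 236)/3 = -1/3*230 = -230/3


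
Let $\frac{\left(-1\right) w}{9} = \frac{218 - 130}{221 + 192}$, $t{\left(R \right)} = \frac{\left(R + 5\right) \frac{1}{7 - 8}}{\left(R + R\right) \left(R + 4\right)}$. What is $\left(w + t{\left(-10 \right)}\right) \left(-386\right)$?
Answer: $\frac{3588835}{4956} \approx 724.14$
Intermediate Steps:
$t{\left(R \right)} = \frac{-5 - R}{2 R \left(4 + R\right)}$ ($t{\left(R \right)} = \frac{\left(5 + R\right) \frac{1}{-1}}{2 R \left(4 + R\right)} = \frac{\left(5 + R\right) \left(-1\right)}{2 R \left(4 + R\right)} = \left(-5 - R\right) \frac{1}{2 R \left(4 + R\right)} = \frac{-5 - R}{2 R \left(4 + R\right)}$)
$w = - \frac{792}{413}$ ($w = - 9 \frac{218 - 130}{221 + 192} = - 9 \cdot \frac{88}{413} = - 9 \cdot 88 \cdot \frac{1}{413} = \left(-9\right) \frac{88}{413} = - \frac{792}{413} \approx -1.9177$)
$\left(w + t{\left(-10 \right)}\right) \left(-386\right) = \left(- \frac{792}{413} + \frac{-5 - -10}{2 \left(-10\right) \left(4 - 10\right)}\right) \left(-386\right) = \left(- \frac{792}{413} + \frac{1}{2} \left(- \frac{1}{10}\right) \frac{1}{-6} \left(-5 + 10\right)\right) \left(-386\right) = \left(- \frac{792}{413} + \frac{1}{2} \left(- \frac{1}{10}\right) \left(- \frac{1}{6}\right) 5\right) \left(-386\right) = \left(- \frac{792}{413} + \frac{1}{24}\right) \left(-386\right) = \left(- \frac{18595}{9912}\right) \left(-386\right) = \frac{3588835}{4956}$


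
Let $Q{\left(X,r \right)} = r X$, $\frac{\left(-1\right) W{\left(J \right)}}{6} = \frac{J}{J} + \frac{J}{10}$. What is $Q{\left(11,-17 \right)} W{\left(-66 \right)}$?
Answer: $- \frac{31416}{5} \approx -6283.2$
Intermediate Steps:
$W{\left(J \right)} = -6 - \frac{3 J}{5}$ ($W{\left(J \right)} = - 6 \left(\frac{J}{J} + \frac{J}{10}\right) = - 6 \left(1 + J \frac{1}{10}\right) = - 6 \left(1 + \frac{J}{10}\right) = -6 - \frac{3 J}{5}$)
$Q{\left(X,r \right)} = X r$
$Q{\left(11,-17 \right)} W{\left(-66 \right)} = 11 \left(-17\right) \left(-6 - - \frac{198}{5}\right) = - 187 \left(-6 + \frac{198}{5}\right) = \left(-187\right) \frac{168}{5} = - \frac{31416}{5}$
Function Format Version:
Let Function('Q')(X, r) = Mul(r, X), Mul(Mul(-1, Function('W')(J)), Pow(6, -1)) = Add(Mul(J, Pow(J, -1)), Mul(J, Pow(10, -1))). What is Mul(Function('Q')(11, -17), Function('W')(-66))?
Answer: Rational(-31416, 5) ≈ -6283.2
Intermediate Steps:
Function('W')(J) = Add(-6, Mul(Rational(-3, 5), J)) (Function('W')(J) = Mul(-6, Add(Mul(J, Pow(J, -1)), Mul(J, Pow(10, -1)))) = Mul(-6, Add(1, Mul(J, Rational(1, 10)))) = Mul(-6, Add(1, Mul(Rational(1, 10), J))) = Add(-6, Mul(Rational(-3, 5), J)))
Function('Q')(X, r) = Mul(X, r)
Mul(Function('Q')(11, -17), Function('W')(-66)) = Mul(Mul(11, -17), Add(-6, Mul(Rational(-3, 5), -66))) = Mul(-187, Add(-6, Rational(198, 5))) = Mul(-187, Rational(168, 5)) = Rational(-31416, 5)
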